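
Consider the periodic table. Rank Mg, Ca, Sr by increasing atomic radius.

Mg, Ca, Sr

Radius decreases left→right (rising Z_eff, same n) and increases top→bottom (higher n).
All are in group 2, so atomic radius increases down the group.
So from smallest to largest: Mg < Ca < Sr.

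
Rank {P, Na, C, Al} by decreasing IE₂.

After 1 electron has been removed, what remains? P⁺ still has 4 valence electrons; Na⁺ is the bare [Ne] core; C⁺ still has 3 valence electrons; Al⁺ still has 2 valence electrons.
Core electrons are held far more tightly than valence electrons, so Na tops the IE_2 order.
Valence configurations: P⁺ [Ne]3s²3p², C⁺ [He]2s²2p¹, Al⁺ [Ne]3s².
Tabulated IE_2 (kJ/mol): P 1907, Na 4562, C 2353, Al 1817.
Hence IE_2: Al < P < C < Na.

Na, C, P, Al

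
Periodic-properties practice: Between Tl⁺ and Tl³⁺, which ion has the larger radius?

Tl⁺

Both ions have Z = 81 protons, but Tl³⁺ has lost more electrons, so its remaining electrons feel a larger effective nuclear charge per electron and are pulled in more tightly.
Higher positive charge → smaller ion, so Tl⁺ > Tl³⁺.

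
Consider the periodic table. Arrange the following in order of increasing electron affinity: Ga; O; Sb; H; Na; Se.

H is in period 1, group 1; O is in period 2, group 16; Na is in period 3, group 1; Ga is in period 4, group 13; Se is in period 4, group 16; Sb is in period 5, group 15.
Atoms with high Z_eff and room in the valence shell (especially the halogens) have the most exothermic electron affinities.
Neither a single period nor a single group — weigh both effects.
Na > Ga: period and group pull opposite ways; the down-group shift dominates (53 vs 29 kJ/mol).
H > Na: H sits above Na in group 1, so the down-group effect alone puts H higher.
Sb > H: period and group pull opposite ways; the across-period shift dominates (103 vs 73 kJ/mol).
O > Sb: both effects reinforce here, so O is clearly the higher of the two.
Se > O: this pair runs against the simple trend — see the exception note.
Note the exception: Se has a higher electron affinity than O, contrary to the simple trend — O's compact 2p subshell gives strong electron–electron repulsion on the added electron.
Tabulated electron affinity (kJ/mol): H 73, O 141, Na 53, Ga 29, Se 195, Sb 103.
So from lowest to highest: Ga < Na < H < Sb < O < Se.

Ga < Na < H < Sb < O < Se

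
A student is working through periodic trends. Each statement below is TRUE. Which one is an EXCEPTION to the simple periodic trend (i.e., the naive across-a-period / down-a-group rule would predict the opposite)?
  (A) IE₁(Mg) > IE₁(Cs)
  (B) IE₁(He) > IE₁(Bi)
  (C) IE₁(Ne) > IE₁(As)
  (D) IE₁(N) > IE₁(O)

The general trend: IE₁ increases across a period and decreases down a group.
(A) Mg (period 3, group 2) vs Cs (period 6, group 1): the stated order agrees with the simple trend.
(B) He (period 1, group 18) vs Bi (period 6, group 15): the stated order agrees with the simple trend.
(C) Ne (period 2, group 18) vs As (period 4, group 15): the stated order agrees with the simple trend.
(D) N (period 2, group 15) vs O (period 2, group 16): the stated order contradicts the simple trend.
The exception is (D): pairing an electron in O's 2p⁴ costs repulsion energy, so O ionizes more easily than half-filled N (2p³).

(D)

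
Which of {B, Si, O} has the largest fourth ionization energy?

B

IE_4 is the cost of taking one more electron from the +3 cation: B³⁺ is the bare [He] core; Si³⁺ still has 1 valence electron; O³⁺ still has 3 valence electrons.
Pulling an electron out of a noble-gas core costs far more than removing a remaining valence electron, so B sits at the high end of IE_4.
Valence configurations: Si³⁺ [Ne]3s¹, O³⁺ [He]2s²2p¹.
The numbers (kJ/mol): B 25026, Si 4356, O 7469.
So the fourth ionization energies run Si < O < B.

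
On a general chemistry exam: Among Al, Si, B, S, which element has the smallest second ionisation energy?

Si

The second ionization energy removes an electron from the +1 ion. For each element: Al⁺ still has 2 valence electrons; Si⁺ still has 3 valence electrons; B⁺ still has 2 valence electrons; S⁺ still has 5 valence electrons.
All are still removing valence electrons, so compare the +1 ions as you would atoms: IE_2 generally rises across a period (higher Z_eff) and falls down a group (larger shell), subject to the usual subshell exceptions.
Valence configurations: Al⁺ [Ne]3s², Si⁺ [Ne]3s²3p¹, B⁺ [He]2s², S⁺ [Ne]3s²3p³.
Si⁺ loses a lone 3p electron whereas Al⁺ must break into a filled 3s² pair, so IE_2(Al) > IE_2(Si) even though Si has the higher nuclear charge.
Tabulated IE_2 (kJ/mol): Al 1817, Si 1577, B 2427, S 2252.
Overall IE_2 order: Si < Al < S < B.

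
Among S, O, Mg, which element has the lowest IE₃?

Consider each +2 ion: S²⁺ still has 4 valence electrons; O²⁺ still has 4 valence electrons; Mg²⁺ is the bare [Ne] core.
Breaking into a closed-shell core is much more expensive than removing a leftover valence electron — Mg has the largest IE_3 here.
Valence configurations: S²⁺ [Ne]3s²3p², O²⁺ [He]2s²2p².
Approximate IE_3 values (kJ/mol): S 3357, O 5300, Mg 7733.
Overall IE_3 order: S < O < Mg.

S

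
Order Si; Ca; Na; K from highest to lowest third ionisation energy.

The third ionization energy removes an electron from the +2 ion. For each element: Si²⁺ still has 2 valence electrons; Ca²⁺ is the bare [Ar] core; Na²⁺ is already 1 electron into the core; K²⁺ is already 1 electron into the core.
Core electrons are held far more tightly than valence electrons, so K, Ca and Na top the IE_3 order.
Approximate IE_3 values (kJ/mol): Si 3232, Ca 4912, Na 6910, K 4420.
Overall IE_3 order: Si < K < Ca < Na.

Na, Ca, K, Si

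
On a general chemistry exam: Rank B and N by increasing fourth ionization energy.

After 3 electrons have been removed, what remains? B³⁺ is the bare [He] core; N³⁺ still has 2 valence electrons.
Core electrons are held far more tightly than valence electrons, so B tops the IE_4 order.
Tabulated IE_4 (kJ/mol): B 25026, N 7475.
So the fourth ionization energies run N < B.

N < B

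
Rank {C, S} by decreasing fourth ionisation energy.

C > S

Consider each +3 ion: C³⁺ still has 1 valence electron; S³⁺ still has 3 valence electrons.
All are still removing valence electrons, so compare the +3 ions as you would atoms: IE_4 generally rises across a period (higher Z_eff) and falls down a group (larger shell), subject to the usual subshell exceptions.
Valence configurations: C³⁺ [He]2s¹, S³⁺ [Ne]3s²3p¹.
Approximate IE_4 values (kJ/mol): C 6223, S 4556.
Hence IE_4: S < C.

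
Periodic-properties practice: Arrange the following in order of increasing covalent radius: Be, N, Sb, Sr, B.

N < B < Be < Sb < Sr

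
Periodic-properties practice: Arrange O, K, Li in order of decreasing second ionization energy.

Li > O > K

IE_2 is the cost of taking one more electron from the +1 cation: O⁺ still has 5 valence electrons; K⁺ is the bare [Ar] core; Li⁺ is the bare [He] core.
Usually core removal costs more than valence removal, but here the competition is close: a tightly held n=2 valence electron can cost more to remove than an n=3 core electron, so the actual values have to decide it.
Tabulated IE_2 (kJ/mol): O 3388, K 3052, Li 7298.
Overall IE_2 order: K < O < Li.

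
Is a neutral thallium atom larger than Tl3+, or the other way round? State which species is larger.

Forming Tl3+ removes 3 electrons from Tl. Fewer electrons for the same nuclear charge means less shielding and a higher Z_eff on the remaining electrons, and for main-group metals the entire outer shell is lost.
A cation is smaller than its parent atom: Tl3+ < Tl.

Tl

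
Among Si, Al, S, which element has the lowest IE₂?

Si

IE_2 is the cost of taking one more electron from the +1 cation: Si⁺ still has 3 valence electrons; Al⁺ still has 2 valence electrons; S⁺ still has 5 valence electrons.
All are still removing valence electrons, so compare the +1 ions as you would atoms: IE_2 generally rises across a period (higher Z_eff) and falls down a group (larger shell), subject to the usual subshell exceptions.
Valence configurations: Si⁺ [Ne]3s²3p¹, Al⁺ [Ne]3s², S⁺ [Ne]3s²3p³.
Si⁺ loses a lone 3p electron whereas Al⁺ must break into a filled 3s² pair, so IE_2(Al) > IE_2(Si) even though Si has the higher nuclear charge.
Approximate IE_2 values (kJ/mol): Si 1577, Al 1817, S 2252.
Putting it together, IE_2: Si < Al < S.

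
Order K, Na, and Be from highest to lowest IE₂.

The second ionization energy removes an electron from the +1 ion. For each element: K⁺ is the bare [Ar] core; Na⁺ is the bare [Ne] core; Be⁺ still has 1 valence electron.
Pulling an electron out of a noble-gas core costs far more than removing a remaining valence electron, so K and Na sit at the high end of IE_2.
The numbers (kJ/mol): K 3052, Na 4562, Be 1757.
So the second ionization energies run Be < K < Na.

Na > K > Be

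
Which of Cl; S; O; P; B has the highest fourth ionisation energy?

The fourth ionization energy removes an electron from the +3 ion. For each element: Cl³⁺ still has 4 valence electrons; S³⁺ still has 3 valence electrons; O³⁺ still has 3 valence electrons; P³⁺ still has 2 valence electrons; B³⁺ is the bare [He] core.
Breaking into a closed-shell core is much more expensive than removing a leftover valence electron — B has the largest IE_4 here.
Valence configurations: Cl³⁺ [Ne]3s²3p², S³⁺ [Ne]3s²3p¹, O³⁺ [He]2s²2p¹, P³⁺ [Ne]3s².
S³⁺ loses a lone 3p electron whereas P³⁺ must break into a filled 3s² pair, so IE_4(P) > IE_4(S) even though S has the higher nuclear charge.
The numbers (kJ/mol): Cl 5159, S 4556, O 7469, P 4964, B 25026.
Overall IE_4 order: S < P < Cl < O < B.

B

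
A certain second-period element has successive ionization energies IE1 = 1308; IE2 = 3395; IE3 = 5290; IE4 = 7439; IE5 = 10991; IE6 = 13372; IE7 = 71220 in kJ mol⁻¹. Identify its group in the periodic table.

Look for the largest jump between consecutive ionization energies: IE7/IE6 ≈ 5.3, far larger than any earlier ratio.
That jump marks the point where a core electron is being removed. So the atom has 6 valence electrons.
A main-group element with 6 valence electrons is in group 16.

Group 16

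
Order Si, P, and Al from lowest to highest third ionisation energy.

Consider each +2 ion: Si²⁺ still has 2 valence electrons; P²⁺ still has 3 valence electrons; Al²⁺ still has 1 valence electron.
All are still removing valence electrons, so compare the +2 ions as you would atoms: IE_3 generally rises across a period (higher Z_eff) and falls down a group (larger shell), subject to the usual subshell exceptions.
Valence configurations: Si²⁺ [Ne]3s², P²⁺ [Ne]3s²3p¹, Al²⁺ [Ne]3s¹.
P²⁺ loses a lone 3p electron whereas Si²⁺ must break into a filled 3s² pair, so IE_3(Si) > IE_3(P) even though P has the higher nuclear charge.
Approximate IE_3 values (kJ/mol): Si 3232, P 2914, Al 2745.
So the third ionization energies run Al < P < Si.

Al, P, Si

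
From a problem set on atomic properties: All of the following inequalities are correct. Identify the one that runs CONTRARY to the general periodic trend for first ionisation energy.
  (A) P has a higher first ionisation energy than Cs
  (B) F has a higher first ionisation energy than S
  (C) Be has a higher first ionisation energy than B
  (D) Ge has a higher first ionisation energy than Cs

The general trend: first ionisation energy increases across a period and decreases down a group.
(A) P (period 3, group 15) vs Cs (period 6, group 1): the stated order agrees with the simple trend.
(B) F (period 2, group 17) vs S (period 3, group 16): the stated order agrees with the simple trend.
(C) Be (period 2, group 2) vs B (period 2, group 13): the stated order contradicts the simple trend.
(D) Ge (period 4, group 14) vs Cs (period 6, group 1): the stated order agrees with the simple trend.
The exception is (C): removing B's lone 2p electron is easier than breaking Be's filled 2s².

(C)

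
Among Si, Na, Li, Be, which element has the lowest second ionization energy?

Si

IE_2 is the cost of taking one more electron from the +1 cation: Si⁺ still has 3 valence electrons; Na⁺ is the bare [Ne] core; Li⁺ is the bare [He] core; Be⁺ still has 1 valence electron.
Pulling an electron out of a noble-gas core costs far more than removing a remaining valence electron, so Na and Li sit at the high end of IE_2.
Valence configurations: Si⁺ [Ne]3s²3p¹, Be⁺ [He]2s¹.
Tabulated IE_2 (kJ/mol): Si 1577, Na 4562, Li 7298, Be 1757.
Hence IE_2: Si < Be < Na < Li.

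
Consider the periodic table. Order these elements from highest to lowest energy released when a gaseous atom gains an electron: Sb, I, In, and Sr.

Sr is in period 5, group 2; In is in period 5, group 13; Sb is in period 5, group 15; I is in period 5, group 17.
EA tends to increase across a period and decrease down a group, though the pattern is less regular than for IE or radius.
All lie in period 5, so electron affinity increases left to right.
So from highest to lowest: I > Sb > In > Sr.

I > Sb > In > Sr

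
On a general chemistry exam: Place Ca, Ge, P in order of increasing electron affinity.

Ca, P, Ge

EA tends to increase across a period and decrease down a group, though the pattern is less regular than for IE or radius.
These span different periods and groups, so the two trends combine.
P > Ca: relative to Ca, both the across-period and down-group shifts push P's electron affinity up.
Ge > P: this pair runs against the simple trend — see the exception note.
Note the exception: Ge has a higher electron affinity than P, contrary to the simple trend — adding an electron to P's half-filled np³ subshell costs electron-pairing energy.
For reference (kJ/mol): P 72, Ca 2, Ge 119.
So from lowest to highest: Ca < P < Ge.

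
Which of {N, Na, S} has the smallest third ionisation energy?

S

IE_3 is the cost of taking one more electron from the +2 cation: N²⁺ still has 3 valence electrons; Na²⁺ is already 1 electron into the core; S²⁺ still has 4 valence electrons.
Breaking into a closed-shell core is much more expensive than removing a leftover valence electron — Na has the largest IE_3 here.
Valence configurations: N²⁺ [He]2s²2p¹, S²⁺ [Ne]3s²3p².
Approximate IE_3 values (kJ/mol): N 4578, Na 6910, S 3357.
Hence IE_3: S < N < Na.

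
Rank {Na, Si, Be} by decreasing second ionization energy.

Na > Be > Si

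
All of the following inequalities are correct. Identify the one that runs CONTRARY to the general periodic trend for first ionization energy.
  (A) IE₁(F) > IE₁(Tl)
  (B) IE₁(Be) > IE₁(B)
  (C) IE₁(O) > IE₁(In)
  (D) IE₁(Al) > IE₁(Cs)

The general trend: first ionization energy increases across a period and decreases down a group.
(A) F (period 2, group 17) vs Tl (period 6, group 13): the stated order agrees with the simple trend.
(B) Be (period 2, group 2) vs B (period 2, group 13): the stated order contradicts the simple trend.
(C) O (period 2, group 16) vs In (period 5, group 13): the stated order agrees with the simple trend.
(D) Al (period 3, group 13) vs Cs (period 6, group 1): the stated order agrees with the simple trend.
The exception is (B): removing B's lone 2p electron is easier than breaking Be's filled 2s².

(B)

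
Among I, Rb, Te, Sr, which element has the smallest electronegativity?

Rb

Rb is in period 5, group 1; Sr is in period 5, group 2; Te is in period 5, group 16; I is in period 5, group 17.
Electronegativity increases across a period and decreases down a group, tracking effective nuclear charge and atomic size.
All lie in period 5, so electronegativity increases left to right.
The smallest electronegativity among these belongs to Rb.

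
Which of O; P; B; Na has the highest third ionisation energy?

The third ionization energy removes an electron from the +2 ion. For each element: O²⁺ still has 4 valence electrons; P²⁺ still has 3 valence electrons; B²⁺ still has 1 valence electron; Na²⁺ is already 1 electron into the core.
Breaking into a closed-shell core is much more expensive than removing a leftover valence electron — Na has the largest IE_3 here.
Valence configurations: O²⁺ [He]2s²2p², P²⁺ [Ne]3s²3p¹, B²⁺ [He]2s¹.
Tabulated IE_3 (kJ/mol): O 5300, P 2914, B 3660, Na 6910.
So the third ionization energies run P < B < O < Na.

Na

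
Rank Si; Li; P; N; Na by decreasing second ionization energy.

Li, Na, N, P, Si

Consider each +1 ion: Si⁺ still has 3 valence electrons; Li⁺ is the bare [He] core; P⁺ still has 4 valence electrons; N⁺ still has 4 valence electrons; Na⁺ is the bare [Ne] core.
Breaking into a closed-shell core is much more expensive than removing a leftover valence electron — Na and Li have the largest IE_2 here.
Valence configurations: Si⁺ [Ne]3s²3p¹, P⁺ [Ne]3s²3p², N⁺ [He]2s²2p².
Approximate IE_2 values (kJ/mol): Si 1577, Li 7298, P 1907, N 2856, Na 4562.
Putting it together, IE_2: Si < P < N < Na < Li.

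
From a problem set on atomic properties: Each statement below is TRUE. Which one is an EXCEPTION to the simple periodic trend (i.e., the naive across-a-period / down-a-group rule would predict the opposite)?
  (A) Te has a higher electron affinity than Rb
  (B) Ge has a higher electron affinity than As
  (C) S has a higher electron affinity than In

The general trend: electron affinity increases across a period and decreases down a group.
(A) Te (period 5, group 16) vs Rb (period 5, group 1): the stated order agrees with the simple trend.
(B) Ge (period 4, group 14) vs As (period 4, group 15): the stated order contradicts the simple trend.
(C) S (period 3, group 16) vs In (period 5, group 13): the stated order agrees with the simple trend.
The exception is (B): adding an electron to As's half-filled 4p³ is unfavourable, so Ge (4p²) has the more exothermic EA.

(B)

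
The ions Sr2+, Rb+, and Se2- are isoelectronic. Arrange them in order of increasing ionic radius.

Sr2+ < Rb+ < Se2-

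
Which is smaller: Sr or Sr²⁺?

Forming Sr²⁺ removes 2 electrons from Sr. Fewer electrons for the same nuclear charge means less shielding and a higher Z_eff on the remaining electrons, and for main-group metals the entire outer shell is lost.
A cation is smaller than its parent atom: Sr²⁺ < Sr.

Sr²⁺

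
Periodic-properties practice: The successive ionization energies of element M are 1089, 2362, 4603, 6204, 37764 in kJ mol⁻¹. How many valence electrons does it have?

4

Look for the largest jump between consecutive ionization energies: IE5/IE4 ≈ 6.1, far larger than any earlier ratio.
That jump marks the point where a core electron is being removed. So the atom has 4 valence electrons.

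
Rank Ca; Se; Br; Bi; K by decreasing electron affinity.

Br > Se > Bi > K > Ca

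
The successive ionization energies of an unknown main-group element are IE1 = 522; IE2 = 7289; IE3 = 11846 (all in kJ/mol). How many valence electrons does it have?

1

Look for the largest jump between consecutive ionization energies: IE2/IE1 ≈ 14.0, far larger than any earlier ratio.
That jump marks the point where a core electron is being removed. So the atom has 1 valence electron.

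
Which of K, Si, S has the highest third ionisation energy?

K

Consider each +2 ion: K²⁺ is already 1 electron into the core; Si²⁺ still has 2 valence electrons; S²⁺ still has 4 valence electrons.
Breaking into a closed-shell core is much more expensive than removing a leftover valence electron — K has the largest IE_3 here.
Valence configurations: Si²⁺ [Ne]3s², S²⁺ [Ne]3s²3p².
Approximate IE_3 values (kJ/mol): K 4420, Si 3232, S 3357.
Hence IE_3: Si < S < K.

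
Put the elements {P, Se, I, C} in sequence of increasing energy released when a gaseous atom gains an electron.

P < C < Se < I

EA tends to increase across a period and decrease down a group, though the pattern is less regular than for IE or radius.
A diagonal step moves right (one effect) and down (the opposite effect) at once.
C > P: period and group pull opposite ways; the down-group shift dominates (122 vs 72 kJ/mol).
Se > C: the two effects oppose for this pair; the across-period effect wins (195 vs 122 kJ/mol).
I > Se: period and group pull opposite ways; the across-period shift dominates (295 vs 195 kJ/mol).
Tabulated electron affinity (kJ/mol): C 122, P 72, Se 195, I 295.
So from lowest to highest: P < C < Se < I.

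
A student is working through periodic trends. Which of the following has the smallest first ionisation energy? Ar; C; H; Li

Across a period the outer electron is held more tightly (higher IE₁); down a group it sits in a higher shell, more shielded, and comes off more easily.
Here both period and group differ, so the two effects have to be weighed against each other.
C > Li: both are in period 2; the period trend gives C the larger value.
H > C: the two effects oppose for this pair; the down-group effect wins (1312 vs 1086 kJ/mol).
Ar > H: the two effects oppose for this pair; the across-period effect wins (1521 vs 1312 kJ/mol).
Approximate values (kJ/mol): H 1312, Li 520, C 1086, Ar 1521.
The smallest first ionisation energy among these belongs to Li.

Li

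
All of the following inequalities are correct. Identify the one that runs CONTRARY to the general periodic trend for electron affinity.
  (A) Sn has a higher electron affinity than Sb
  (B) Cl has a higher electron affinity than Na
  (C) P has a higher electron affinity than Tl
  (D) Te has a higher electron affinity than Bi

(A)

The general trend: electron affinity increases across a period and decreases down a group.
(A) Sn (period 5, group 14) vs Sb (period 5, group 15): the stated order contradicts the simple trend.
(B) Cl (period 3, group 17) vs Na (period 3, group 1): the stated order agrees with the simple trend.
(C) P (period 3, group 15) vs Tl (period 6, group 13): the stated order agrees with the simple trend.
(D) Te (period 5, group 16) vs Bi (period 6, group 15): the stated order agrees with the simple trend.
The exception is (A): adding an electron to Sb's half-filled 5p³ is unfavourable, so Sn has the more exothermic EA.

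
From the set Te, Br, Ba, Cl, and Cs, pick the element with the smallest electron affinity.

Cl is in period 3, group 17; Br is in period 4, group 17; Te is in period 5, group 16; Cs is in period 6, group 1; Ba is in period 6, group 2.
EA tends to increase across a period and decrease down a group, though the pattern is less regular than for IE or radius.
Here both period and group differ, so the two effects have to be weighed against each other.
Cs > Ba: this pair runs against the simple trend — see the exception note.
Te > Cs: both effects reinforce here, so Te is clearly the higher of the two.
Br > Te: relative to Te, both the across-period and down-group shifts push Br's electron affinity up.
Cl > Br: they share group 17; the group trend gives Cl the larger value.
Note the exception: Cs has a higher electron affinity than Ba, contrary to the simple trend — adding an electron to Ba (ns²) has to open a new, higher-energy np subshell, which is unfavourable.
Tabulated electron affinity (kJ/mol): Cl 349, Br 325, Te 190, Cs 46, Ba 14.
The smallest electron affinity among these belongs to Ba.

Ba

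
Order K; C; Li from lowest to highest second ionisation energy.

C < K < Li

Consider each +1 ion: K⁺ is the bare [Ar] core; C⁺ still has 3 valence electrons; Li⁺ is the bare [He] core.
Pulling an electron out of a noble-gas core costs far more than removing a remaining valence electron, so K and Li sit at the high end of IE_2.
Approximate IE_2 values (kJ/mol): K 3052, C 2353, Li 7298.
So the second ionization energies run C < K < Li.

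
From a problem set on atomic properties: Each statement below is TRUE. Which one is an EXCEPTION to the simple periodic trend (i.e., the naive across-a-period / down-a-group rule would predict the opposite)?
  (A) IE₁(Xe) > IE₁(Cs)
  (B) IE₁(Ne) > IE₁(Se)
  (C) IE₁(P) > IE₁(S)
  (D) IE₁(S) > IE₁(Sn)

(C)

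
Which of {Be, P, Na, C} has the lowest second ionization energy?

Be

Consider each +1 ion: Be⁺ still has 1 valence electron; P⁺ still has 4 valence electrons; Na⁺ is the bare [Ne] core; C⁺ still has 3 valence electrons.
Core electrons are held far more tightly than valence electrons, so Na tops the IE_2 order.
Valence configurations: Be⁺ [He]2s¹, P⁺ [Ne]3s²3p², C⁺ [He]2s²2p¹.
The numbers (kJ/mol): Be 1757, P 1907, Na 4562, C 2353.
So the second ionization energies run Be < P < C < Na.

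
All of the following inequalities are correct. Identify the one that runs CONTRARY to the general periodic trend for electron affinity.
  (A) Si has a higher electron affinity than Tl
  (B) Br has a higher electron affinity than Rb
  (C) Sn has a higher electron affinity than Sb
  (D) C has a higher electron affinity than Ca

(C)

The general trend: electron affinity increases across a period and decreases down a group.
(A) Si (period 3, group 14) vs Tl (period 6, group 13): the stated order agrees with the simple trend.
(B) Br (period 4, group 17) vs Rb (period 5, group 1): the stated order agrees with the simple trend.
(C) Sn (period 5, group 14) vs Sb (period 5, group 15): the stated order contradicts the simple trend.
(D) C (period 2, group 14) vs Ca (period 4, group 2): the stated order agrees with the simple trend.
The exception is (C): adding an electron to Sb's half-filled 5p³ is unfavourable, so Sn has the more exothermic EA.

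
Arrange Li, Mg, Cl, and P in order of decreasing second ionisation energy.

Li > Cl > P > Mg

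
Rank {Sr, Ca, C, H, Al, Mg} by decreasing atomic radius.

Sr > Ca > Mg > Al > C > H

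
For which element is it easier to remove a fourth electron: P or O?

Consider each +3 ion: P³⁺ still has 2 valence electrons; O³⁺ still has 3 valence electrons.
All are still removing valence electrons, so compare the +3 ions as you would atoms: IE_4 generally rises across a period (higher Z_eff) and falls down a group (larger shell), subject to the usual subshell exceptions.
Valence configurations: P³⁺ [Ne]3s², O³⁺ [He]2s²2p¹.
The numbers (kJ/mol): P 4964, O 7469.
Putting it together, IE_4: P < O.

P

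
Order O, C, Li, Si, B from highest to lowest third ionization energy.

IE_3 is the cost of taking one more electron from the +2 cation: O²⁺ still has 4 valence electrons; C²⁺ still has 2 valence electrons; Li²⁺ is already 1 electron into the core; Si²⁺ still has 2 valence electrons; B²⁺ still has 1 valence electron.
Core electrons are held far more tightly than valence electrons, so Li tops the IE_3 order.
Valence configurations: O²⁺ [He]2s²2p², C²⁺ [He]2s², Si²⁺ [Ne]3s², B²⁺ [He]2s¹.
The numbers (kJ/mol): O 5300, C 4620, Li 11815, Si 3232, B 3660.
Hence IE_3: Si < B < C < O < Li.

Li > O > C > B > Si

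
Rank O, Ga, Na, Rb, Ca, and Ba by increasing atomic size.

O < Ga < Na < Ca < Ba < Rb

Across a period the added protons contract the valence shell; down a group each new principal shell makes the atom larger.
Neither a single period nor a single group — weigh both effects.
Ga > O: relative to O, both the across-period and down-group shifts push Ga's atomic radius up.
Na > Ga: the two effects oppose for this pair; the across-period effect wins (155 vs 124 pm).
Ca > Na: the two effects oppose for this pair; the down-group effect wins (171 vs 155 pm).
Ba > Ca: they share group 2; the group trend gives Ba the larger value.
Rb > Ba: the two effects oppose for this pair; the across-period effect wins (210 vs 196 pm).
Approximate values (pm): O 63, Na 155, Ca 171, Ga 124, Rb 210, Ba 196.
So from smallest to largest: O < Ga < Na < Ca < Ba < Rb.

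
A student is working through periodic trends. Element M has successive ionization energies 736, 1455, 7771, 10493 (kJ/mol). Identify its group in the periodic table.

Group 2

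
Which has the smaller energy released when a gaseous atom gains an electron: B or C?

B

B is in period 2, group 13; C is in period 2, group 14.
Adding an electron releases more energy for atoms nearer the top right (short of the noble gases).
All lie in period 2, so electron affinity increases left to right.
So B has the smaller energy released when a gaseous atom gains an electron (B < C).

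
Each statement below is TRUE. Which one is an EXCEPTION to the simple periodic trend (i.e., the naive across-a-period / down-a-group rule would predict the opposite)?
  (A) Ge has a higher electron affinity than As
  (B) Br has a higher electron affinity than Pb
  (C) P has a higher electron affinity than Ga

The general trend: electron affinity increases across a period and decreases down a group.
(A) Ge (period 4, group 14) vs As (period 4, group 15): the stated order contradicts the simple trend.
(B) Br (period 4, group 17) vs Pb (period 6, group 14): the stated order agrees with the simple trend.
(C) P (period 3, group 15) vs Ga (period 4, group 13): the stated order agrees with the simple trend.
The exception is (A): adding an electron to As's half-filled 4p³ is unfavourable, so Ge (4p²) has the more exothermic EA.

(A)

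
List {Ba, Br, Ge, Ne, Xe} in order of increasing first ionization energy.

Ne is in period 2, group 18; Ge is in period 4, group 14; Br is in period 4, group 17; Xe is in period 5, group 18; Ba is in period 6, group 2.
Removing the outermost electron gets harder across a period and easier down a group.
Neither a single period nor a single group — weigh both effects.
Ge > Ba: relative to Ba, both the across-period and down-group shifts push Ge's first ionization energy up.
Br > Ge: Br lies to the right of Ge in period 4, so the across-period effect alone puts Br higher.
Xe > Br: period and group pull opposite ways; the across-period shift dominates (1170 vs 1140 kJ/mol).
Ne > Xe: they share group 18; the group trend gives Ne the larger value.
Approximate values (kJ/mol): Ne 2081, Ge 762, Br 1140, Xe 1170, Ba 503.
So from lowest to highest: Ba < Ge < Br < Xe < Ne.

Ba < Ge < Br < Xe < Ne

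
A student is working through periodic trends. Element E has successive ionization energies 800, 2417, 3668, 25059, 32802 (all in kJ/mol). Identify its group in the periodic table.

Look for the largest jump between consecutive ionization energies: IE4/IE3 ≈ 6.8, far larger than any earlier ratio.
That jump marks the point where a core electron is being removed. So the atom has 3 valence electrons.
A main-group element with 3 valence electrons is in group 13.

Group 13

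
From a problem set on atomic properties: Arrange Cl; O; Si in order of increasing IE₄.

Si < Cl < O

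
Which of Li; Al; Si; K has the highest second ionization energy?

IE_2 is the cost of taking one more electron from the +1 cation: Li⁺ is the bare [He] core; Al⁺ still has 2 valence electrons; Si⁺ still has 3 valence electrons; K⁺ is the bare [Ar] core.
Core electrons are held far more tightly than valence electrons, so K and Li top the IE_2 order.
Valence configurations: Al⁺ [Ne]3s², Si⁺ [Ne]3s²3p¹.
Si⁺ loses a lone 3p electron whereas Al⁺ must break into a filled 3s² pair, so IE_2(Al) > IE_2(Si) even though Si has the higher nuclear charge.
The numbers (kJ/mol): Li 7298, Al 1817, Si 1577, K 3052.
Putting it together, IE_2: Si < Al < K < Li.

Li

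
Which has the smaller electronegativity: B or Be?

Be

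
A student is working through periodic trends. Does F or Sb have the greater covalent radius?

Sb

F is in period 2, group 17; Sb is in period 5, group 15.
Moving right in a period, electrons are added to the same shell under a stronger nuclear pull, so atoms get smaller; moving down, a new shell is opened and atoms get larger.
Here both period and group differ, so the two effects have to be weighed against each other.
Sb > F: relative to F, both the across-period and down-group shifts push Sb's atomic radius up.
Tabulated atomic radius (pm): F 64, Sb 140.
So Sb has the greater covalent radius (Sb > F).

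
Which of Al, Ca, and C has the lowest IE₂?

IE_2 is the cost of taking one more electron from the +1 cation: Al⁺ still has 2 valence electrons; Ca⁺ still has 1 valence electron; C⁺ still has 3 valence electrons.
All are still removing valence electrons, so compare the +1 ions as you would atoms: IE_2 generally rises across a period (higher Z_eff) and falls down a group (larger shell), subject to the usual subshell exceptions.
Valence configurations: Al⁺ [Ne]3s², Ca⁺ [Ar]4s¹, C⁺ [He]2s²2p¹.
Approximate IE_2 values (kJ/mol): Al 1817, Ca 1145, C 2353.
Putting it together, IE_2: Ca < Al < C.

Ca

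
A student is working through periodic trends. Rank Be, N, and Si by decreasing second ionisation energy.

N, Be, Si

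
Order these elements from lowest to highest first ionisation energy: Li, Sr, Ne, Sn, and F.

Li < Sr < Sn < F < Ne

Removing the outermost electron gets harder across a period and easier down a group.
Here both period and group differ, so the two effects have to be weighed against each other.
Sr > Li: the two effects oppose for this pair; the across-period effect wins (550 vs 520 kJ/mol).
Sn > Sr: both are in period 5; the period trend gives Sn the larger value.
F > Sn: both effects reinforce here, so F is clearly the higher of the two.
Ne > F: Ne lies to the right of F in period 2, so the across-period effect alone puts Ne higher.
For reference (kJ/mol): Li 520, F 1681, Ne 2081, Sr 550, Sn 709.
So from lowest to highest: Li < Sr < Sn < F < Ne.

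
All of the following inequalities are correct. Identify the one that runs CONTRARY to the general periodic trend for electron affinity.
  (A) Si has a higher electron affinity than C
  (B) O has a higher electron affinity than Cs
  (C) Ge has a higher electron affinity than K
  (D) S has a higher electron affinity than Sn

(A)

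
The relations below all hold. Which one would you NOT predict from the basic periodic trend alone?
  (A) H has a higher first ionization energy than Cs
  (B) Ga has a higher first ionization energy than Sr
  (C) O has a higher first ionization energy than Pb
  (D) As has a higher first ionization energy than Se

(D)

The general trend: first ionization energy increases across a period and decreases down a group.
(A) H (period 1, group 1) vs Cs (period 6, group 1): the stated order agrees with the simple trend.
(B) Ga (period 4, group 13) vs Sr (period 5, group 2): the stated order agrees with the simple trend.
(C) O (period 2, group 16) vs Pb (period 6, group 14): the stated order agrees with the simple trend.
(D) As (period 4, group 15) vs Se (period 4, group 16): the stated order contradicts the simple trend.
The exception is (D): Se (4p⁴) ionizes more easily than half-filled As (4p³).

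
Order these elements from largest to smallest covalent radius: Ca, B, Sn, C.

B is in period 2, group 13; C is in period 2, group 14; Ca is in period 4, group 2; Sn is in period 5, group 14.
Across a period the added protons contract the valence shell; down a group each new principal shell makes the atom larger.
Here both period and group differ, so the two effects have to be weighed against each other.
B > C: both are in period 2; the period trend gives B the larger value.
Sn > B: period and group pull opposite ways; the down-group shift dominates (140 vs 85 pm).
Ca > Sn: period and group pull opposite ways; the across-period shift dominates (171 vs 140 pm).
Approximate values (pm): B 85, C 75, Ca 171, Sn 140.
So from largest to smallest: Ca > Sn > B > C.

Ca > Sn > B > C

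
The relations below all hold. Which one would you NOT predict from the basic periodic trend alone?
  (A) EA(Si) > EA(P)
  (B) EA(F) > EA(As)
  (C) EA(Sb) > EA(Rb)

(A)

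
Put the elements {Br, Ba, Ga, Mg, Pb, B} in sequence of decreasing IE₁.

Br > B > Mg > Pb > Ga > Ba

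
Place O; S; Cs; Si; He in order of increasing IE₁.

He is in period 1, group 18; O is in period 2, group 16; Si is in period 3, group 14; S is in period 3, group 16; Cs is in period 6, group 1.
First ionization energy rises across a period (greater Z_eff holds electrons more tightly) and falls down a group (valence electrons are farther from the nucleus).
These span different periods and groups, so the two trends combine.
Si > Cs: both effects reinforce here, so Si is clearly the higher of the two.
S > Si: both are in period 3; the period trend gives S the larger value.
O > S: O sits above S in group 16, so the down-group effect alone puts O higher.
He > O: relative to O, both the across-period and down-group shifts push He's first ionization energy up.
For reference (kJ/mol): He 2372, O 1314, Si 786, S 1000, Cs 376.
So from lowest to highest: Cs < Si < S < O < He.

Cs < Si < S < O < He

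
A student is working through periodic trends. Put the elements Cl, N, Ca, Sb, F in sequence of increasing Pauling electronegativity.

Electronegativity increases across a period and decreases down a group, tracking effective nuclear charge and atomic size.
Neither a single period nor a single group — weigh both effects.
Sb > Ca: the two effects oppose for this pair; the across-period effect wins (2.05 vs 1.00).
N > Sb: they share group 15; the group trend gives N the larger value.
Cl > N: the two effects oppose for this pair; the across-period effect wins (3.16 vs 3.04).
F > Cl: F sits above Cl in group 17, so the down-group effect alone puts F higher.
Tabulated electronegativity (Pauling): N 3.04, F 3.98, Cl 3.16, Ca 1.00, Sb 2.05.
So from lowest to highest: Ca < Sb < N < Cl < F.

Ca < Sb < N < Cl < F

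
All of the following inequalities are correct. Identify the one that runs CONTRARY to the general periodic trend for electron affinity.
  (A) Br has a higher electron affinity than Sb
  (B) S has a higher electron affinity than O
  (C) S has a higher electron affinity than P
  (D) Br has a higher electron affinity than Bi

The general trend: electron affinity increases across a period and decreases down a group.
(A) Br (period 4, group 17) vs Sb (period 5, group 15): the stated order agrees with the simple trend.
(B) S (period 3, group 16) vs O (period 2, group 16): the stated order contradicts the simple trend.
(C) S (period 3, group 16) vs P (period 3, group 15): the stated order agrees with the simple trend.
(D) Br (period 4, group 17) vs Bi (period 6, group 15): the stated order agrees with the simple trend.
The exception is (B): the compact 2p subshell of O repels the added electron more than S's larger 3p does.

(B)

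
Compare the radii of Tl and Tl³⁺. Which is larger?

Forming Tl³⁺ removes 3 electrons from Tl. Fewer electrons for the same nuclear charge means less shielding and a higher Z_eff on the remaining electrons, and for main-group metals the entire outer shell is lost.
A cation is smaller than its parent atom: Tl³⁺ < Tl.

Tl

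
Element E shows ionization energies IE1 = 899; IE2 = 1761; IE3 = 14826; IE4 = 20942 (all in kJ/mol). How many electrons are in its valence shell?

Look for the largest jump between consecutive ionization energies: IE3/IE2 ≈ 8.4, far larger than any earlier ratio.
That jump marks the point where a core electron is being removed. So the atom has 2 valence electrons.

2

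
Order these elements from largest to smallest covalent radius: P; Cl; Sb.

Sb > P > Cl

P is in period 3, group 15; Cl is in period 3, group 17; Sb is in period 5, group 15.
Radius decreases left→right (rising Z_eff, same n) and increases top→bottom (higher n).
These span different periods and groups, so the two trends combine.
P > Cl: both are in period 3; the period trend gives P the larger value.
Sb > P: Sb sits below P in group 15, so the down-group effect alone puts Sb larger.
For reference (pm): P 111, Cl 99, Sb 140.
So from largest to smallest: Sb > P > Cl.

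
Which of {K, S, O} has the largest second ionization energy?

IE_2 is the cost of taking one more electron from the +1 cation: K⁺ is the bare [Ar] core; S⁺ still has 5 valence electrons; O⁺ still has 5 valence electrons.
Usually core removal costs more than valence removal, but here the competition is close: a tightly held n=2 valence electron can cost more to remove than an n=3 core electron, so the actual values have to decide it.
Valence configurations: S⁺ [Ne]3s²3p³, O⁺ [He]2s²2p³.
The numbers (kJ/mol): K 3052, S 2252, O 3388.
Putting it together, IE_2: S < K < O.

O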